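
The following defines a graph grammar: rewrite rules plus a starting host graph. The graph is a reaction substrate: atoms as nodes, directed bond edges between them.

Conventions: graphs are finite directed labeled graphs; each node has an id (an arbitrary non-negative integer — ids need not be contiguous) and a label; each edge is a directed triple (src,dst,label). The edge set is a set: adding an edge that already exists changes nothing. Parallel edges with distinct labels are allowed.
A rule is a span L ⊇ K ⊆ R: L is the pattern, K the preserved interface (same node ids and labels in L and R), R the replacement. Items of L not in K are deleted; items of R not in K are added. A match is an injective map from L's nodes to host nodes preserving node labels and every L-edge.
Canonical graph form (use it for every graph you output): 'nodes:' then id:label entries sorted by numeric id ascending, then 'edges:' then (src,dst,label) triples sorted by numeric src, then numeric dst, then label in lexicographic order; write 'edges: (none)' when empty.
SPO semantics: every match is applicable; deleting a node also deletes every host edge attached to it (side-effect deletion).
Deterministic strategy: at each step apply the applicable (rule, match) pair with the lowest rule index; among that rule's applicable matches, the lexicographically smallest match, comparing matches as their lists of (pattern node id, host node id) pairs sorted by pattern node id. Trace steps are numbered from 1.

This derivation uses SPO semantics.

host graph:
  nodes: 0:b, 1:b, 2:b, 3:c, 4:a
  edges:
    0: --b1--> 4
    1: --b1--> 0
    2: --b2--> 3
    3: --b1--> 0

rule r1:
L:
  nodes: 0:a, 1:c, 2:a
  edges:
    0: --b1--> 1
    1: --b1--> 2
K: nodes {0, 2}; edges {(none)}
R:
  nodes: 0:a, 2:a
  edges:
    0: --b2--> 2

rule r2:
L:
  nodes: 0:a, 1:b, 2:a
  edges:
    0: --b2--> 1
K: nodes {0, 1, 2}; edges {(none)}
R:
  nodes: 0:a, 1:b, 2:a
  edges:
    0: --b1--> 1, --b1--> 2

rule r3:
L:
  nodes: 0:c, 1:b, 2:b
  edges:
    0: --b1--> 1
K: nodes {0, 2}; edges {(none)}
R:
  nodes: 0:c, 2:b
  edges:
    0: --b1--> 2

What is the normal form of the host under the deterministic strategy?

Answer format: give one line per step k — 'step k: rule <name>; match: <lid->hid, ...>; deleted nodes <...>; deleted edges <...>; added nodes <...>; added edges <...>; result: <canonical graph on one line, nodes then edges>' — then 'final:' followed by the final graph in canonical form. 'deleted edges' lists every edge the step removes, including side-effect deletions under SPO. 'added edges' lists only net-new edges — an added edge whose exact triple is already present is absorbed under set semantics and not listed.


step 1: rule r3; match: 0->3, 1->0, 2->1; deleted nodes 0; deleted edges (0,4,b1); (1,0,b1); (3,0,b1); added nodes (none); added edges (3,1,b1); result: nodes: 1:b, 2:b, 3:c, 4:a edges: (2,3,b2); (3,1,b1)
step 2: rule r3; match: 0->3, 1->1, 2->2; deleted nodes 1; deleted edges (3,1,b1); added nodes (none); added edges (3,2,b1); result: nodes: 2:b, 3:c, 4:a edges: (2,3,b2); (3,2,b1)
final:
nodes: 2:b, 3:c, 4:a
edges: (2,3,b2); (3,2,b1)


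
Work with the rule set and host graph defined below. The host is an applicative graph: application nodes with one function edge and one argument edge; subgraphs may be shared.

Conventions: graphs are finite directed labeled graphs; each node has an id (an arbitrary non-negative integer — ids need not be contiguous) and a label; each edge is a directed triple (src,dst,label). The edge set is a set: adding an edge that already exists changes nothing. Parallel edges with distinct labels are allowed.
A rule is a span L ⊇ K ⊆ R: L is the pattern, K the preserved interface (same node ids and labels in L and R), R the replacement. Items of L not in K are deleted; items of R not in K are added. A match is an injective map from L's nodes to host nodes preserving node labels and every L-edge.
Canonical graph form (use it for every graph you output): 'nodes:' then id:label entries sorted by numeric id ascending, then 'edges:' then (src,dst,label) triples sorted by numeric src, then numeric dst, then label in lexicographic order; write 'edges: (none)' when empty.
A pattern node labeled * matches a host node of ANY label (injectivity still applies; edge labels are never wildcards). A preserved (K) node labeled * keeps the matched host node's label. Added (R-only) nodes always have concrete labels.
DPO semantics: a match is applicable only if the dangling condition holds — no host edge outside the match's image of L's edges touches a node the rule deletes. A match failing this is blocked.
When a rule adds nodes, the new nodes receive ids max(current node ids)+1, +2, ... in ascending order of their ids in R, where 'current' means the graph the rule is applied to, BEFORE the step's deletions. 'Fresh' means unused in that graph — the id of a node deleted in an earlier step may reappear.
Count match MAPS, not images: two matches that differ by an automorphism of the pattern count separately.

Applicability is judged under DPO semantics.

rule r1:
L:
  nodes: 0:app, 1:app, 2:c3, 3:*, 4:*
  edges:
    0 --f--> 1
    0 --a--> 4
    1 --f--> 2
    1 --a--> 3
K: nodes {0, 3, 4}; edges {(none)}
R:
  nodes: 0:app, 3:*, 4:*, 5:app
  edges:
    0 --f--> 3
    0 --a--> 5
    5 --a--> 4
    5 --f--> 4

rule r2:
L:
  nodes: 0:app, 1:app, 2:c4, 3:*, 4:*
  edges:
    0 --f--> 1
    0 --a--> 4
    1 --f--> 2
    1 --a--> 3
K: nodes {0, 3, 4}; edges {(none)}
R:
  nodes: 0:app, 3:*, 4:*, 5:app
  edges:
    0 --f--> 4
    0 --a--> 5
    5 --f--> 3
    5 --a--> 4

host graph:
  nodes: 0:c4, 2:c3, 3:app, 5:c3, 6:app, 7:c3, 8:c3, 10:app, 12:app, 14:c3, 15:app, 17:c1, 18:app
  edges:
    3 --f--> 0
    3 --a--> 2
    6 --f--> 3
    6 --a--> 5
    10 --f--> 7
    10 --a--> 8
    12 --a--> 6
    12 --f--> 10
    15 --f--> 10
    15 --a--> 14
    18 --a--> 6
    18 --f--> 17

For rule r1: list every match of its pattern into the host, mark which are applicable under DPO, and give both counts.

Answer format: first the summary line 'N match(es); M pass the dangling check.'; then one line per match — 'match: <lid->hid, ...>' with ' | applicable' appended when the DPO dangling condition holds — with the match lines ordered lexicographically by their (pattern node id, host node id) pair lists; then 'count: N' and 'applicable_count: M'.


2 match(es); 0 pass the dangling check.
match: 0->12, 1->10, 2->7, 3->8, 4->6
match: 0->15, 1->10, 2->7, 3->8, 4->14
count: 2
applicable_count: 0


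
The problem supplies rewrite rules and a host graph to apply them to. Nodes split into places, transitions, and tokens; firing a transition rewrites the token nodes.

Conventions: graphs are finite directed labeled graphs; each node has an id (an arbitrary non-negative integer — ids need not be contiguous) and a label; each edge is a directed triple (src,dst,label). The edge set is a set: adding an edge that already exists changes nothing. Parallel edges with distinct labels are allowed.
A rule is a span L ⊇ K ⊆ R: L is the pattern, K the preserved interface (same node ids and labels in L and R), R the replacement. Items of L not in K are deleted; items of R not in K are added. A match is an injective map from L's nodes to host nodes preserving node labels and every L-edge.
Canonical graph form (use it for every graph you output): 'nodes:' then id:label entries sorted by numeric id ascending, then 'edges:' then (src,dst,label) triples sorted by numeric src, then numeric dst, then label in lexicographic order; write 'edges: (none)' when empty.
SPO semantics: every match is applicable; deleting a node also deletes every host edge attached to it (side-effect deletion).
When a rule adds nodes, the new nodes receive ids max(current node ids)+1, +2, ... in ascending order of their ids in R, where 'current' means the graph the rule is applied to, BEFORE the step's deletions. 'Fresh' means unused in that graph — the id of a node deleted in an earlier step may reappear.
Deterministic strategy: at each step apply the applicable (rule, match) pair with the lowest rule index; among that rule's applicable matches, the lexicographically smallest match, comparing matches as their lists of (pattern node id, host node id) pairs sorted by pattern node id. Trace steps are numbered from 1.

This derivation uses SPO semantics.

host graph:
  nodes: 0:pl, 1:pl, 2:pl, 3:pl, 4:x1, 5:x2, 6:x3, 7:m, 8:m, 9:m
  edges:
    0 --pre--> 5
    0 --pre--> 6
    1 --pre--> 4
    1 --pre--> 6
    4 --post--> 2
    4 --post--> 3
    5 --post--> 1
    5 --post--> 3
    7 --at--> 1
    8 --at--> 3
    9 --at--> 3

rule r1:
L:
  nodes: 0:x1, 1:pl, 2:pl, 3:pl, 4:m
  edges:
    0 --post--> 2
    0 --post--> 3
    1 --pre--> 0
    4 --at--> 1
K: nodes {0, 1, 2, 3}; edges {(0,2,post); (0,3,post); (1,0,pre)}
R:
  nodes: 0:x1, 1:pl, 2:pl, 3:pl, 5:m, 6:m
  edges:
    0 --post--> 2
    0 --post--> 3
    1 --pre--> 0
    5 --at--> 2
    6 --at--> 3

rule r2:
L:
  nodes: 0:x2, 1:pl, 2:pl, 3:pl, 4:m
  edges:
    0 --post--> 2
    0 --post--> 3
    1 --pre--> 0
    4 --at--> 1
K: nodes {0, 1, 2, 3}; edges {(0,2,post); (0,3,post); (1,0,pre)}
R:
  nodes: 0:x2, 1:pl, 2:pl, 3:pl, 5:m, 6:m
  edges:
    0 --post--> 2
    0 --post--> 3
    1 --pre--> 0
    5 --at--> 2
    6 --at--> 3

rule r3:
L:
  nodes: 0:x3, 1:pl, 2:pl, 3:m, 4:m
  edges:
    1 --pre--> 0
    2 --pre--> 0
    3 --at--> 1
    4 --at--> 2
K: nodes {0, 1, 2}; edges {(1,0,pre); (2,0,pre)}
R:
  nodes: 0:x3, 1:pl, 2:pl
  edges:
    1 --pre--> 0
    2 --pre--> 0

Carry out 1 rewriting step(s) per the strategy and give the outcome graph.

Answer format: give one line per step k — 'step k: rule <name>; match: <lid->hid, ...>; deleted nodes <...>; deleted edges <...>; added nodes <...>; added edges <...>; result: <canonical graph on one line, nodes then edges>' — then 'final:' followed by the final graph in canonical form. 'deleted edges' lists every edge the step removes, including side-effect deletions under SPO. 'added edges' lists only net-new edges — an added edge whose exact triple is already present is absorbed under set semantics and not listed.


step 1: rule r1; match: 0->4, 1->1, 2->2, 3->3, 4->7; deleted nodes 7; deleted edges (7,1,at); added nodes 10, 11; added edges (10,2,at); (11,3,at); result: nodes: 0:pl, 1:pl, 2:pl, 3:pl, 4:x1, 5:x2, 6:x3, 8:m, 9:m, 10:m, 11:m edges: (0,5,pre); (0,6,pre); (1,4,pre); (1,6,pre); (4,2,post); (4,3,post); (5,1,post); (5,3,post); (8,3,at); (9,3,at); (10,2,at); (11,3,at)
final:
nodes: 0:pl, 1:pl, 2:pl, 3:pl, 4:x1, 5:x2, 6:x3, 8:m, 9:m, 10:m, 11:m
edges: (0,5,pre); (0,6,pre); (1,4,pre); (1,6,pre); (4,2,post); (4,3,post); (5,1,post); (5,3,post); (8,3,at); (9,3,at); (10,2,at); (11,3,at)


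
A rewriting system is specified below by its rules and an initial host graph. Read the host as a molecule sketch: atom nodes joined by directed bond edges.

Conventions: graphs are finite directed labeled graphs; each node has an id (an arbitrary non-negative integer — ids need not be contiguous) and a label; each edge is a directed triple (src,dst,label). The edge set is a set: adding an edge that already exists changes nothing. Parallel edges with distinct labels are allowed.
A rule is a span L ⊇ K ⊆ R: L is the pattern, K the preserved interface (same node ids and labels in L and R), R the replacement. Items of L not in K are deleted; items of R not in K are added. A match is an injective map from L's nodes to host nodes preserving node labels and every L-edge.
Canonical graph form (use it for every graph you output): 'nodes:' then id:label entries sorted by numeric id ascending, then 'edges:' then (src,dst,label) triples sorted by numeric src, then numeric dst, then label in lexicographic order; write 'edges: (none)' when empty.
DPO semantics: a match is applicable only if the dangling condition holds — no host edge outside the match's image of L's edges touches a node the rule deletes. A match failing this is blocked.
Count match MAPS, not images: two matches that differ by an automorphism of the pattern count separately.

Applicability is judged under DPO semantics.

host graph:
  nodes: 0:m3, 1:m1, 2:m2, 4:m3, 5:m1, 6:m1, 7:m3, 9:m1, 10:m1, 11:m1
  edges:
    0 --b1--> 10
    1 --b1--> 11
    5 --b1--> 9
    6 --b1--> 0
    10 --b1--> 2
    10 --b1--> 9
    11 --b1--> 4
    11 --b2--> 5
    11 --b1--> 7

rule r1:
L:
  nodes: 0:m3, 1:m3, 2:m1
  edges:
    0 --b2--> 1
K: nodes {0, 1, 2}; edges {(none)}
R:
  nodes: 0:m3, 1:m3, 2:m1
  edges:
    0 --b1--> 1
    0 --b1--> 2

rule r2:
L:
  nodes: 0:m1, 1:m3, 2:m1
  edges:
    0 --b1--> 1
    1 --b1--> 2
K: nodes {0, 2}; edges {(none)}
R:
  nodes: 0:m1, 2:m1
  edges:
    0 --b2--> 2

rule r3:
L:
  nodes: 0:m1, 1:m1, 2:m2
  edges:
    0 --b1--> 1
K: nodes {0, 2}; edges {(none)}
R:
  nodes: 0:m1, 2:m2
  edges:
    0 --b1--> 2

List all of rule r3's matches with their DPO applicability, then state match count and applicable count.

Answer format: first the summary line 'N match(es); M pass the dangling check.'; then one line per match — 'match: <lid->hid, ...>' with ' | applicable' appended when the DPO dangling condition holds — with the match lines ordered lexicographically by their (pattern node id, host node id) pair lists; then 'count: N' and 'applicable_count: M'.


3 match(es); 0 pass the dangling check.
match: 0->1, 1->11, 2->2
match: 0->5, 1->9, 2->2
match: 0->10, 1->9, 2->2
count: 3
applicable_count: 0


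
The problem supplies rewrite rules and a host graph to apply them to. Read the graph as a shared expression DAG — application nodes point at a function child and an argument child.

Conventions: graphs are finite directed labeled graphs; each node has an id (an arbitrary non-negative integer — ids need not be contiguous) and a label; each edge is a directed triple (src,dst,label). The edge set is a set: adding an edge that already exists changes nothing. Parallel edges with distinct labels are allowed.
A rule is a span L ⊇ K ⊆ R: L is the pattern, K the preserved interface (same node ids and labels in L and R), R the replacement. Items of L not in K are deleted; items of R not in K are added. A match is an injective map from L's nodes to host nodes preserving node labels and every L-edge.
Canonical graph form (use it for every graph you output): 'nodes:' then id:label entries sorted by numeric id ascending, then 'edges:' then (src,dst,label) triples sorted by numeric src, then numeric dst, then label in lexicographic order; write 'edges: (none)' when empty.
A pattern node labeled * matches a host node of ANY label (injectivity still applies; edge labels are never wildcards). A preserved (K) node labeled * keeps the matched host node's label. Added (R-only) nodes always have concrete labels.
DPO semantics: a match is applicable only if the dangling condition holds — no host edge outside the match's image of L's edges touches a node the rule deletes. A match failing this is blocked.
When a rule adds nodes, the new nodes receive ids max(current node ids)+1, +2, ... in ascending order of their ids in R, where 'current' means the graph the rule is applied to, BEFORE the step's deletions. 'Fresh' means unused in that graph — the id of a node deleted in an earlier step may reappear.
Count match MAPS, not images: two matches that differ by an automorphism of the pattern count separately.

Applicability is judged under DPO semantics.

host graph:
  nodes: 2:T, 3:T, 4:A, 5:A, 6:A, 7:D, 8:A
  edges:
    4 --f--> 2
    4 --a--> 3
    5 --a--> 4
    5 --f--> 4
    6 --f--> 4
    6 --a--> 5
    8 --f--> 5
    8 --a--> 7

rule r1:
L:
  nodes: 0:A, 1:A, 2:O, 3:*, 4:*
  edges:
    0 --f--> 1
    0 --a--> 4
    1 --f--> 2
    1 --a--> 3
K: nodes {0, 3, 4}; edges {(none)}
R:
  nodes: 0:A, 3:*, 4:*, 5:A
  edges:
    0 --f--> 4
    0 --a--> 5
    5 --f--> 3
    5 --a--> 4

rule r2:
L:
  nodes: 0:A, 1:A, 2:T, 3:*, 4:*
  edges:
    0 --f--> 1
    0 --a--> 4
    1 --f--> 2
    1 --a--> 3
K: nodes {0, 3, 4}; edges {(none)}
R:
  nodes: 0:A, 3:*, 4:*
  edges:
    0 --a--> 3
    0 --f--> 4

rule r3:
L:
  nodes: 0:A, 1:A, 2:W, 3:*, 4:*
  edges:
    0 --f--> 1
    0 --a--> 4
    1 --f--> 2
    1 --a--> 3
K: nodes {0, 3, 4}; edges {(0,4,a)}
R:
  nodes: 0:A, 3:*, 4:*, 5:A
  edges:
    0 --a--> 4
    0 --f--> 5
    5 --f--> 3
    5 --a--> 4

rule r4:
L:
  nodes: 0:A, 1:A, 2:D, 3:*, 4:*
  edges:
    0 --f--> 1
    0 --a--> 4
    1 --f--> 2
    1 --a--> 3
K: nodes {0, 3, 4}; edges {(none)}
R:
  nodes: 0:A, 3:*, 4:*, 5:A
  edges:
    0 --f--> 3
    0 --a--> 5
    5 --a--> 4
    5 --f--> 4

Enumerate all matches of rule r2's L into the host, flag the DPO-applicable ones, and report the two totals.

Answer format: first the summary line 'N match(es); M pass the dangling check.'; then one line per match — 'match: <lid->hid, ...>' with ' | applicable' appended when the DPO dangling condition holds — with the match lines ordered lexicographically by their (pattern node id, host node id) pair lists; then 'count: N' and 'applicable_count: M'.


1 match(es); 0 pass the dangling check.
match: 0->6, 1->4, 2->2, 3->3, 4->5
count: 1
applicable_count: 0


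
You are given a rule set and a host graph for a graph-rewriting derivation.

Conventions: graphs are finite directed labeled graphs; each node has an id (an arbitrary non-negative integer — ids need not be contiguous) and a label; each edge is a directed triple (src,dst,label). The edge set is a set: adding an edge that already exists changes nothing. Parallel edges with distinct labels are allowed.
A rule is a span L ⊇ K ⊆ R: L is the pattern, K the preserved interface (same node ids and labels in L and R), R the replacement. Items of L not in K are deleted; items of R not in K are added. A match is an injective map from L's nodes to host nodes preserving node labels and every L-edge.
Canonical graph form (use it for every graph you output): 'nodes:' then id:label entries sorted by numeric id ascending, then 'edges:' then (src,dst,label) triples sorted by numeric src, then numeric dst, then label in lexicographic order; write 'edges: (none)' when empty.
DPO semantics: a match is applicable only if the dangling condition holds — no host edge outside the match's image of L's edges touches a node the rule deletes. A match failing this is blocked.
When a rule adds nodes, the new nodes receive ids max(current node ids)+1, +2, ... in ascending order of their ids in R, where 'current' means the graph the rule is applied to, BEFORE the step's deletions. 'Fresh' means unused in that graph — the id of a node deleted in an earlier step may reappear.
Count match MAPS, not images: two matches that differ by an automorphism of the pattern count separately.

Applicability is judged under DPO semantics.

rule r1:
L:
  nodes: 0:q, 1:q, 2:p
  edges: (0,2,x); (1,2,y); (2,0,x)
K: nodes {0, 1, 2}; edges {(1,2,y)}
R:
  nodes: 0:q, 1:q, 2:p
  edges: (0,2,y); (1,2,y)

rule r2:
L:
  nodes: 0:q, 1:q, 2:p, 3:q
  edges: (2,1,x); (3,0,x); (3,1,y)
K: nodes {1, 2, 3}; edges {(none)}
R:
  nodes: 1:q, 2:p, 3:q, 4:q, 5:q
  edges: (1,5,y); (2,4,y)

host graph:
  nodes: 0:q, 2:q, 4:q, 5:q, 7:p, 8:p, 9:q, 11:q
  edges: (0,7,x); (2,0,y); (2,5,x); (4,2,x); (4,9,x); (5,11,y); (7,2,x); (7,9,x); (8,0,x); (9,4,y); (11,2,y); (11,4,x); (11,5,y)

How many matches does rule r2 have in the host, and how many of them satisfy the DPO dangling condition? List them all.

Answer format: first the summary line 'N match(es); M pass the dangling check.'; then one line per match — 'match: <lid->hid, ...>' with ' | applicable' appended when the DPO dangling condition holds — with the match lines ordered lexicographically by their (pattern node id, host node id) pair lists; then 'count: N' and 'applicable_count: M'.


2 match(es); 0 pass the dangling check.
match: 0->4, 1->2, 2->7, 3->11
match: 0->5, 1->0, 2->8, 3->2
count: 2
applicable_count: 0


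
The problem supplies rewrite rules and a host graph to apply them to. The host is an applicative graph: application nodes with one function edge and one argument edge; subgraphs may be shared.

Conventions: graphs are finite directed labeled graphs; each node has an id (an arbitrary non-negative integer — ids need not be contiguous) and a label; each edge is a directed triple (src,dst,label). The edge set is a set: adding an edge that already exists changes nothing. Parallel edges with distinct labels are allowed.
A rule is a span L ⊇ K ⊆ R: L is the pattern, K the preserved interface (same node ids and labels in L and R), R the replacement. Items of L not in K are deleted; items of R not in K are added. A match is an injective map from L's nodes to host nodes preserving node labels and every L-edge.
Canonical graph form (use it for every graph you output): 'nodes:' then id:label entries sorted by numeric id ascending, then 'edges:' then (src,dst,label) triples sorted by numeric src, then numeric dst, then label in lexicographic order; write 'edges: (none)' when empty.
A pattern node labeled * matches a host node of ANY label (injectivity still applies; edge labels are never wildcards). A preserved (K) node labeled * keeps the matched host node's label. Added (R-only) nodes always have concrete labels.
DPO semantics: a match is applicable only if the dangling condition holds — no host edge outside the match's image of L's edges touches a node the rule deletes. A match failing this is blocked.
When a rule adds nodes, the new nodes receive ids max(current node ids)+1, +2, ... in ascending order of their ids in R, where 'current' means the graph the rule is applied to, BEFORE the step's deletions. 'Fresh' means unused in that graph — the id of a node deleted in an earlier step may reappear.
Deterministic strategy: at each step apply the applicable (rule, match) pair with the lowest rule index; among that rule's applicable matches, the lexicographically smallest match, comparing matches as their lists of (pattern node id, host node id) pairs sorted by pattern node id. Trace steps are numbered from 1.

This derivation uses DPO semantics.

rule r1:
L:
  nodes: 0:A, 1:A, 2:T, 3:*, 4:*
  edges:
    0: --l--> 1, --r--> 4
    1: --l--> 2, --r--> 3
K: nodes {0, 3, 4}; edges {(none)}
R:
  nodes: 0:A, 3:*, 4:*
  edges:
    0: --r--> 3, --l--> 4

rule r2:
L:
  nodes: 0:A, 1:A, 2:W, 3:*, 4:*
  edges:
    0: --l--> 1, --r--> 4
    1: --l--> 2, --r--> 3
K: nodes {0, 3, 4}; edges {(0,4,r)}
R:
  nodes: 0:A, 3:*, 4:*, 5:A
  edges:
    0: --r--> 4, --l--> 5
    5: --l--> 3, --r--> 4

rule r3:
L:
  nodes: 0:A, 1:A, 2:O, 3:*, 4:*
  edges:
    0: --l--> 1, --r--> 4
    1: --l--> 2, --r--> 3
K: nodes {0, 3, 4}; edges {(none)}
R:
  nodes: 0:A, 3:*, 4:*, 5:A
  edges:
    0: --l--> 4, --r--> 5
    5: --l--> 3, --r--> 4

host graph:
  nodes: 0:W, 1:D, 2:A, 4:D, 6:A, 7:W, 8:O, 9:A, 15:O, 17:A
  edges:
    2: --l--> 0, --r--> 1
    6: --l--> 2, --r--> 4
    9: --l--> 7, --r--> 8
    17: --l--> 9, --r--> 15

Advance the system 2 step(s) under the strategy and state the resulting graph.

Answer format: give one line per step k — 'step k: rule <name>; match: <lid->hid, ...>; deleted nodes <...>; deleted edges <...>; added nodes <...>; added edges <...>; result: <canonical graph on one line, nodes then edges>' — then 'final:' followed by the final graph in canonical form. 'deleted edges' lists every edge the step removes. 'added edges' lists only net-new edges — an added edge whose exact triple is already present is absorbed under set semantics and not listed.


step 1: rule r2; match: 0->6, 1->2, 2->0, 3->1, 4->4; deleted nodes 0, 2; deleted edges (2,0,l); (2,1,r); (6,2,l); added nodes 18; added edges (6,18,l); (18,1,l); (18,4,r); result: nodes: 1:D, 4:D, 6:A, 7:W, 8:O, 9:A, 15:O, 17:A, 18:A edges: (6,4,r); (6,18,l); (9,7,l); (9,8,r); (17,9,l); (17,15,r); (18,1,l); (18,4,r)
step 2: rule r2; match: 0->17, 1->9, 2->7, 3->8, 4->15; deleted nodes 7, 9; deleted edges (9,7,l); (9,8,r); (17,9,l); added nodes 19; added edges (17,19,l); (19,8,l); (19,15,r); result: nodes: 1:D, 4:D, 6:A, 8:O, 15:O, 17:A, 18:A, 19:A edges: (6,4,r); (6,18,l); (17,15,r); (17,19,l); (18,1,l); (18,4,r); (19,8,l); (19,15,r)
final:
nodes: 1:D, 4:D, 6:A, 8:O, 15:O, 17:A, 18:A, 19:A
edges: (6,4,r); (6,18,l); (17,15,r); (17,19,l); (18,1,l); (18,4,r); (19,8,l); (19,15,r)


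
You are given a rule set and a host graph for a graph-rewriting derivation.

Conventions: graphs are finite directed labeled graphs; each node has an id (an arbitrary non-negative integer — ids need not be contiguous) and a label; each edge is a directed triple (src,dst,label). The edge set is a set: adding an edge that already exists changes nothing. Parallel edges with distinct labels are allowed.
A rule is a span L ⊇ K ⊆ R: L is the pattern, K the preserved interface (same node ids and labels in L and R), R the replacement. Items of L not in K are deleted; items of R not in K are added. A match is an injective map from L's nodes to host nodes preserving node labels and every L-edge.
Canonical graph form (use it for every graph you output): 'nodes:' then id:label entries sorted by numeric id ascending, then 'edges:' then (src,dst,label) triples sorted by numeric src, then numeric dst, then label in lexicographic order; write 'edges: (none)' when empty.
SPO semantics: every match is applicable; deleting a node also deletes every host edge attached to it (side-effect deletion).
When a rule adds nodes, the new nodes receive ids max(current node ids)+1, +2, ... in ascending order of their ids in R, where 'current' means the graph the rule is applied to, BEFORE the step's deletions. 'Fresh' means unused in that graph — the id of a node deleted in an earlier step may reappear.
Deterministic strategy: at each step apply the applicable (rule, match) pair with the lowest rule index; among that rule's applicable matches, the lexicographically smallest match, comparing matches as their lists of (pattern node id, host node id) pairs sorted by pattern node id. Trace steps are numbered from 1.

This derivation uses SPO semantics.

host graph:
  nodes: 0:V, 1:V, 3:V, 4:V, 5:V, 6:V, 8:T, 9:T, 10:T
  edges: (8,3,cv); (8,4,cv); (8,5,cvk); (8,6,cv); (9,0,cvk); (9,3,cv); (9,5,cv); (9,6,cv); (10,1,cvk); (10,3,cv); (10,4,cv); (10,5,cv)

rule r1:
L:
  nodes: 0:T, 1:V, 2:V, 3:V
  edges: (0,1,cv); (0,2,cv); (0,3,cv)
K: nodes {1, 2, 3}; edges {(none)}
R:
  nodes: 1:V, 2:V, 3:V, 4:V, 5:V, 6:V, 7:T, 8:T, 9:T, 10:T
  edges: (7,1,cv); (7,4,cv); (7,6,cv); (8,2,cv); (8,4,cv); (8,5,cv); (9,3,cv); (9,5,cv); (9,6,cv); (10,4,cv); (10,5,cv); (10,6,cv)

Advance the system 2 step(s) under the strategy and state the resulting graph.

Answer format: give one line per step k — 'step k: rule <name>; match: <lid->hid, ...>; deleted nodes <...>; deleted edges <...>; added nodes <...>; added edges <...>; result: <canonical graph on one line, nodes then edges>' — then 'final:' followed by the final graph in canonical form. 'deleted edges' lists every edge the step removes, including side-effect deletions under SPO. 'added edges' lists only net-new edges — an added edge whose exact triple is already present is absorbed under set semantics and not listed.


step 1: rule r1; match: 0->8, 1->3, 2->4, 3->6; deleted nodes 8; deleted edges (8,3,cv); (8,4,cv); (8,5,cvk); (8,6,cv); added nodes 11, 12, 13, 14, 15, 16, 17; added edges (14,3,cv); (14,11,cv); (14,13,cv); (15,4,cv); (15,11,cv); (15,12,cv); (16,6,cv); (16,12,cv); (16,13,cv); (17,11,cv); (17,12,cv); (17,13,cv); result: nodes: 0:V, 1:V, 3:V, 4:V, 5:V, 6:V, 9:T, 10:T, 11:V, 12:V, 13:V, 14:T, 15:T, 16:T, 17:T edges: (9,0,cvk); (9,3,cv); (9,5,cv); (9,6,cv); (10,1,cvk); (10,3,cv); (10,4,cv); (10,5,cv); (14,3,cv); (14,11,cv); (14,13,cv); (15,4,cv); (15,11,cv); (15,12,cv); (16,6,cv); (16,12,cv); (16,13,cv); (17,11,cv); (17,12,cv); (17,13,cv)
step 2: rule r1; match: 0->9, 1->3, 2->5, 3->6; deleted nodes 9; deleted edges (9,0,cvk); (9,3,cv); (9,5,cv); (9,6,cv); added nodes 18, 19, 20, 21, 22, 23, 24; added edges (21,3,cv); (21,18,cv); (21,20,cv); (22,5,cv); (22,18,cv); (22,19,cv); (23,6,cv); (23,19,cv); (23,20,cv); (24,18,cv); (24,19,cv); (24,20,cv); result: nodes: 0:V, 1:V, 3:V, 4:V, 5:V, 6:V, 10:T, 11:V, 12:V, 13:V, 14:T, 15:T, 16:T, 17:T, 18:V, 19:V, 20:V, 21:T, 22:T, 23:T, 24:T edges: (10,1,cvk); (10,3,cv); (10,4,cv); (10,5,cv); (14,3,cv); (14,11,cv); (14,13,cv); (15,4,cv); (15,11,cv); (15,12,cv); (16,6,cv); (16,12,cv); (16,13,cv); (17,11,cv); (17,12,cv); (17,13,cv); (21,3,cv); (21,18,cv); (21,20,cv); (22,5,cv); (22,18,cv); (22,19,cv); (23,6,cv); (23,19,cv); (23,20,cv); (24,18,cv); (24,19,cv); (24,20,cv)
final:
nodes: 0:V, 1:V, 3:V, 4:V, 5:V, 6:V, 10:T, 11:V, 12:V, 13:V, 14:T, 15:T, 16:T, 17:T, 18:V, 19:V, 20:V, 21:T, 22:T, 23:T, 24:T
edges: (10,1,cvk); (10,3,cv); (10,4,cv); (10,5,cv); (14,3,cv); (14,11,cv); (14,13,cv); (15,4,cv); (15,11,cv); (15,12,cv); (16,6,cv); (16,12,cv); (16,13,cv); (17,11,cv); (17,12,cv); (17,13,cv); (21,3,cv); (21,18,cv); (21,20,cv); (22,5,cv); (22,18,cv); (22,19,cv); (23,6,cv); (23,19,cv); (23,20,cv); (24,18,cv); (24,19,cv); (24,20,cv)


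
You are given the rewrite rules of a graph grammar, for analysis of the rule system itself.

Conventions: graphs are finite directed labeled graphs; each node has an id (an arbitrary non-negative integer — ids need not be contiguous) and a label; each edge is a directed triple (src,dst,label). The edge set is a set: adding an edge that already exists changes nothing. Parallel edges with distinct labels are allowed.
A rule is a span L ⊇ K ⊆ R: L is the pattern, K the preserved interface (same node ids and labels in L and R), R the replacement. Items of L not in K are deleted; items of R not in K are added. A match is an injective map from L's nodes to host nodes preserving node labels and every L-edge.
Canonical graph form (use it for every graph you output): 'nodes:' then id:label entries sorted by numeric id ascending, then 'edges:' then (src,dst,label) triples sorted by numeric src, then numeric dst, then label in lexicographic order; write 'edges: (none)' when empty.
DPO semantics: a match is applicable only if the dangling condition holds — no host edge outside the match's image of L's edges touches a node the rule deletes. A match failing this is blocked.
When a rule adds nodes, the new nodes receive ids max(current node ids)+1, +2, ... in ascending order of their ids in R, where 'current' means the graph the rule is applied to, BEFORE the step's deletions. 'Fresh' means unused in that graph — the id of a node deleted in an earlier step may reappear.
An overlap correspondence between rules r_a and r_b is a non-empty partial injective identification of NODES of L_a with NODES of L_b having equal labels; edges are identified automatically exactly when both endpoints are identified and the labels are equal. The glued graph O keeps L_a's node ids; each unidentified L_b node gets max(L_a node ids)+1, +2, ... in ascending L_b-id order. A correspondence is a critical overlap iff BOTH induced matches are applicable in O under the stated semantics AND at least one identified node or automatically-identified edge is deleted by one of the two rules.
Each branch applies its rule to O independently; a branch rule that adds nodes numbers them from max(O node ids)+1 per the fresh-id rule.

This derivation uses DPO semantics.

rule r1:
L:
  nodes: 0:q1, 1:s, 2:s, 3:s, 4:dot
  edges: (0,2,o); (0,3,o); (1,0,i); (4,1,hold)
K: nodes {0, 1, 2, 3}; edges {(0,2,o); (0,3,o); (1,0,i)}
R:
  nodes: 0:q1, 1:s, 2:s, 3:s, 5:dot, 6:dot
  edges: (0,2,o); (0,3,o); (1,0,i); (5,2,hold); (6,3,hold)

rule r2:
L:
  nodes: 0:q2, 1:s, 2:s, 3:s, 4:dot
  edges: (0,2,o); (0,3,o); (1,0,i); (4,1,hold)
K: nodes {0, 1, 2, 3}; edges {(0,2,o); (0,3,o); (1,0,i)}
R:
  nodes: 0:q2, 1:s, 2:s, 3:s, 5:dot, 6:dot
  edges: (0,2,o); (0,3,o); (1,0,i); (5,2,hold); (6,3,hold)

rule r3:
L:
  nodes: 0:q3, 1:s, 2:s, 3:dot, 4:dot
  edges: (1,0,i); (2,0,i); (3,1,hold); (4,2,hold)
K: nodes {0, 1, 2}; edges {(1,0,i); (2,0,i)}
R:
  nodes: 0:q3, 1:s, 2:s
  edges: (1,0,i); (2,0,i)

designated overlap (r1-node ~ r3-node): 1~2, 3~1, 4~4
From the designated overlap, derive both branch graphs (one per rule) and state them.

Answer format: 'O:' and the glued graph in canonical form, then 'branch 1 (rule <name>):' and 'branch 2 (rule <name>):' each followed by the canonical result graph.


O:
nodes: 0:q1, 1:s, 2:s, 3:s, 4:dot, 5:q3, 6:dot
edges: (0,2,o); (0,3,o); (1,0,i); (1,5,i); (3,5,i); (4,1,hold); (6,3,hold)
branch 1 (rule r1):
nodes: 0:q1, 1:s, 2:s, 3:s, 5:q3, 6:dot, 7:dot, 8:dot
edges: (0,2,o); (0,3,o); (1,0,i); (1,5,i); (3,5,i); (6,3,hold); (7,2,hold); (8,3,hold)
branch 2 (rule r3):
nodes: 0:q1, 1:s, 2:s, 3:s, 5:q3
edges: (0,2,o); (0,3,o); (1,0,i); (1,5,i); (3,5,i)


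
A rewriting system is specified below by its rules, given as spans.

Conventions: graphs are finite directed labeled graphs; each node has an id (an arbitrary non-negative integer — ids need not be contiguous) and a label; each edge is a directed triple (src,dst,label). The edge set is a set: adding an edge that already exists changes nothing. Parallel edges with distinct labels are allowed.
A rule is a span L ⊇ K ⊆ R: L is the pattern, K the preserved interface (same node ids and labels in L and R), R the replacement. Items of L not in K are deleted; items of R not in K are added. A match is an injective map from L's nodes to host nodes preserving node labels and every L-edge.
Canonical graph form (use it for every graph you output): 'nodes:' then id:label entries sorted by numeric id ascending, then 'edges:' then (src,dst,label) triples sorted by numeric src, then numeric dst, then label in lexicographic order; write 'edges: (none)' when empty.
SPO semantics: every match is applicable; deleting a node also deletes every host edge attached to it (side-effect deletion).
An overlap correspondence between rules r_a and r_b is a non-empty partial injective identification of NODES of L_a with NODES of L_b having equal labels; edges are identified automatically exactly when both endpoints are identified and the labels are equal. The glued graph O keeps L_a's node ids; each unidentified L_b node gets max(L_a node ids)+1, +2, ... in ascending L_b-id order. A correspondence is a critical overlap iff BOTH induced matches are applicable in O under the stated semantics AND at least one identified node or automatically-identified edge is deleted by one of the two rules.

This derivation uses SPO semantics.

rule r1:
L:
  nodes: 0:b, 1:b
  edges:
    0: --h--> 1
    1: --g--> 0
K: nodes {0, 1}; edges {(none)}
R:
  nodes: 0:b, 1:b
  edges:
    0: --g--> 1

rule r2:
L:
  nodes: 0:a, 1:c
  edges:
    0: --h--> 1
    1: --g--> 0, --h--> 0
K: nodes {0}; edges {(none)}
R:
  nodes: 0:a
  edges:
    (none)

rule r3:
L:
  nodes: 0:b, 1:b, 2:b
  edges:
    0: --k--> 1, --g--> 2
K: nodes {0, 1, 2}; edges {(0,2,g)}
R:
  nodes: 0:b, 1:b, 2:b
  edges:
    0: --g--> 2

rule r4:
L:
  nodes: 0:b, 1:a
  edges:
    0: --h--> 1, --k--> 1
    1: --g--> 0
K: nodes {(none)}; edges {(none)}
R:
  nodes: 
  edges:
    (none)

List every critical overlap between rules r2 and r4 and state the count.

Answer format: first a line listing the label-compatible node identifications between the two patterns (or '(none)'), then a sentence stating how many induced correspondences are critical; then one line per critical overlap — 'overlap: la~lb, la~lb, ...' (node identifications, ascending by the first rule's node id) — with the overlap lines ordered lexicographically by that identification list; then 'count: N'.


label-compatible node identifications between L(r2) and L(r4): 0~1
1 of the induced correspondences is a critical overlap of r2 and r4.
overlap: 0~1
count: 1


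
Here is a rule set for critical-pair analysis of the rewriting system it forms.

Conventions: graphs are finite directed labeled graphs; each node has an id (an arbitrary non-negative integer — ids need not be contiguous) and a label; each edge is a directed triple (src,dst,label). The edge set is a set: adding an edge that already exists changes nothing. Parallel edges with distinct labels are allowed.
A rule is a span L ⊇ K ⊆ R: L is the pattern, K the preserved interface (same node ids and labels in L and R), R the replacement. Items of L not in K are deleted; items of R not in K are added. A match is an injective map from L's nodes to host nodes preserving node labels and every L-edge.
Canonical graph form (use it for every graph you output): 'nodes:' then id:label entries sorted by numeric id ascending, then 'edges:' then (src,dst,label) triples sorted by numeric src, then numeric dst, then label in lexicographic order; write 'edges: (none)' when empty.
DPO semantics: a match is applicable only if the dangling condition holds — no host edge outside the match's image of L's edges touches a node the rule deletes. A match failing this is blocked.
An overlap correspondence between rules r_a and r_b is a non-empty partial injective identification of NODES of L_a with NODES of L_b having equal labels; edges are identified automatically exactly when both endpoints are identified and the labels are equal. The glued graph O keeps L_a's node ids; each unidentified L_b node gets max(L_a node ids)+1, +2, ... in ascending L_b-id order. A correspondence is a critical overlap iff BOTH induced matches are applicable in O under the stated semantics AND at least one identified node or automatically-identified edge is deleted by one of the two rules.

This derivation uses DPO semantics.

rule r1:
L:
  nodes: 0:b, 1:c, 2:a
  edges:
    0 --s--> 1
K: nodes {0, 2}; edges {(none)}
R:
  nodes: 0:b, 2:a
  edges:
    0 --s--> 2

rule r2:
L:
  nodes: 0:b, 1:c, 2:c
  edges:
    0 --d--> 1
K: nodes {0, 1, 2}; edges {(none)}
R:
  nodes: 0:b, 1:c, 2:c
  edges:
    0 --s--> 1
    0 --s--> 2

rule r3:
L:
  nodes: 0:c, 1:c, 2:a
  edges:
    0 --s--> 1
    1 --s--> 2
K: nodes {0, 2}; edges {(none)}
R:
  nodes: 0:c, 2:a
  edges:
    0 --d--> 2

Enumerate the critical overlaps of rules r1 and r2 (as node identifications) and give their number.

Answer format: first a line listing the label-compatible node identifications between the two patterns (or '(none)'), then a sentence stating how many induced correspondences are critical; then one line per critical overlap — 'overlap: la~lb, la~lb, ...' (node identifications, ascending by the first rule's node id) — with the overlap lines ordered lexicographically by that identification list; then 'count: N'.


label-compatible node identifications between L(r1) and L(r2): 0~0, 1~1, 1~2
2 of the induced correspondences are critical overlaps of r1 and r2.
overlap: 0~0, 1~2
overlap: 1~2
count: 2


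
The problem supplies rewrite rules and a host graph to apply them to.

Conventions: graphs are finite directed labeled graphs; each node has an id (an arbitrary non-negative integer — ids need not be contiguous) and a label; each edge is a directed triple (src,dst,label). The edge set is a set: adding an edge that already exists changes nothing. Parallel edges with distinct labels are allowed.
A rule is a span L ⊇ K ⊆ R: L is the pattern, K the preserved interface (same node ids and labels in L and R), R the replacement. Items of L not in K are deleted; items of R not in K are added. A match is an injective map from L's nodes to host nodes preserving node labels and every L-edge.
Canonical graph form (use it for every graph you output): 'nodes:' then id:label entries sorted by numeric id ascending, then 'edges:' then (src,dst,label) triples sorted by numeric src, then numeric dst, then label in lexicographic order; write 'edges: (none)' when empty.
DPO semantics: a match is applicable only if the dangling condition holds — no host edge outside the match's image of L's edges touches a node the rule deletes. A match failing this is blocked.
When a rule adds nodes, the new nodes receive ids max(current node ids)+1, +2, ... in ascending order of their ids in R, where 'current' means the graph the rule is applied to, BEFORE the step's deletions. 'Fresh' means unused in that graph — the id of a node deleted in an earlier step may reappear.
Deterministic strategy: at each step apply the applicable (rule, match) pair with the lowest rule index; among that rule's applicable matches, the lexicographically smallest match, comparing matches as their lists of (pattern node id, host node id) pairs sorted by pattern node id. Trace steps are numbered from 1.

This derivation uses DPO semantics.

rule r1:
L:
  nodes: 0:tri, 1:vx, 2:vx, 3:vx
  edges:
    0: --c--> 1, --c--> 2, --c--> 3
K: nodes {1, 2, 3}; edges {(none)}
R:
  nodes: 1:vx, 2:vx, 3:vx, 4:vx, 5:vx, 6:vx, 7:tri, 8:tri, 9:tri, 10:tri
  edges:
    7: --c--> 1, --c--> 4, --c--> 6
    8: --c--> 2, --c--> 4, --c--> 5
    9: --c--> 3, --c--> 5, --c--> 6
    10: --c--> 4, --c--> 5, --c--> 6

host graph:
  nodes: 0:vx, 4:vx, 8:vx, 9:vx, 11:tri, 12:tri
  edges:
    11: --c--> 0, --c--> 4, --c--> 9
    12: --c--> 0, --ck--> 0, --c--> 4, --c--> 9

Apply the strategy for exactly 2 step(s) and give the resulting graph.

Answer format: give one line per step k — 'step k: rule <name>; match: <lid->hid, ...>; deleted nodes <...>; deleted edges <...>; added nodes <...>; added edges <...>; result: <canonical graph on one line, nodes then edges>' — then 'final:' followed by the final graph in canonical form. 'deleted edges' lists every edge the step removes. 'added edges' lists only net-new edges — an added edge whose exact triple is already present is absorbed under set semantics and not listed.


step 1: rule r1; match: 0->11, 1->0, 2->4, 3->9; deleted nodes 11; deleted edges (11,0,c); (11,4,c); (11,9,c); added nodes 13, 14, 15, 16, 17, 18, 19; added edges (16,0,c); (16,13,c); (16,15,c); (17,4,c); (17,13,c); (17,14,c); (18,9,c); (18,14,c); (18,15,c); (19,13,c); (19,14,c); (19,15,c); result: nodes: 0:vx, 4:vx, 8:vx, 9:vx, 12:tri, 13:vx, 14:vx, 15:vx, 16:tri, 17:tri, 18:tri, 19:tri edges: (12,0,c); (12,0,ck); (12,4,c); (12,9,c); (16,0,c); (16,13,c); (16,15,c); (17,4,c); (17,13,c); (17,14,c); (18,9,c); (18,14,c); (18,15,c); (19,13,c); (19,14,c); (19,15,c)
step 2: rule r1; match: 0->16, 1->0, 2->13, 3->15; deleted nodes 16; deleted edges (16,0,c); (16,13,c); (16,15,c); added nodes 20, 21, 22, 23, 24, 25, 26; added edges (23,0,c); (23,20,c); (23,22,c); (24,13,c); (24,20,c); (24,21,c); (25,15,c); (25,21,c); (25,22,c); (26,20,c); (26,21,c); (26,22,c); result: nodes: 0:vx, 4:vx, 8:vx, 9:vx, 12:tri, 13:vx, 14:vx, 15:vx, 17:tri, 18:tri, 19:tri, 20:vx, 21:vx, 22:vx, 23:tri, 24:tri, 25:tri, 26:tri edges: (12,0,c); (12,0,ck); (12,4,c); (12,9,c); (17,4,c); (17,13,c); (17,14,c); (18,9,c); (18,14,c); (18,15,c); (19,13,c); (19,14,c); (19,15,c); (23,0,c); (23,20,c); (23,22,c); (24,13,c); (24,20,c); (24,21,c); (25,15,c); (25,21,c); (25,22,c); (26,20,c); (26,21,c); (26,22,c)
final:
nodes: 0:vx, 4:vx, 8:vx, 9:vx, 12:tri, 13:vx, 14:vx, 15:vx, 17:tri, 18:tri, 19:tri, 20:vx, 21:vx, 22:vx, 23:tri, 24:tri, 25:tri, 26:tri
edges: (12,0,c); (12,0,ck); (12,4,c); (12,9,c); (17,4,c); (17,13,c); (17,14,c); (18,9,c); (18,14,c); (18,15,c); (19,13,c); (19,14,c); (19,15,c); (23,0,c); (23,20,c); (23,22,c); (24,13,c); (24,20,c); (24,21,c); (25,15,c); (25,21,c); (25,22,c); (26,20,c); (26,21,c); (26,22,c)
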